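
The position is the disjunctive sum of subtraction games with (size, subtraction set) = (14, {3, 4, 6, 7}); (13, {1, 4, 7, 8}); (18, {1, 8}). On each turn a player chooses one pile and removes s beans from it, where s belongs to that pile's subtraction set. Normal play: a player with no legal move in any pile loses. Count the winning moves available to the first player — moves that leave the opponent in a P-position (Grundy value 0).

3

Pile A, S = {3, 4, 6, 7}:
G(0) = 0
G(1) = mex{} = 0
G(2) = mex{} = 0
G(3) = mex{0} = 1
G(4) = mex{0,0} = 1
G(5) = mex{0,0} = 1
G(6) = mex{1,0,0} = 2
G(7) = mex{1,1,0,0} = 2
G(8) = mex{1,1,0,0} = 2
G(9) = mex{2,1,1,0} = 3
G(10) = mex{2,2,1,1} = 0
G(11) = mex{2,2,1,1} = 0
G(12) = mex{3,2,2,1} = 0
G(13) = mex{0,3,2,2} = 1
G(14) = mex{0,0,2,2} = 1
G_A(14) = 1.
Pile B, S = {1, 4, 7, 8}:
n :  0  1  2  3  4  5  6  7  8  9 10 11 12 13
G :  0  1  0  1  2  0  1  2  3  2  3  0  1  3
G_B(13) = 3.
Pile C, S = {1, 8}:
G(0) = 0
G(1) = mex{0} = 1
G(2) = mex{1} = 0
G(3) = mex{0} = 1
G(4) = mex{1} = 0
G(5) = mex{0} = 1
G(6) = mex{1} = 0
G(7) = mex{0} = 1
G(8) = mex{1,0} = 2
G(9) = mex{2,1} = 0
G(10) = mex{0,0} = 1
G(11) = mex{1,1} = 0
G(12) = mex{0,0} = 1
G(13) = mex{1,1} = 0
G(14) = mex{0,0} = 1
G(15) = mex{1,1} = 0
G(16) = mex{0,2} = 1
G(17) = mex{1,0} = 2
G(18) = mex{2,1} = 0
G_C(18) = 0.
Combined Grundy value = 1 ⊕ 3 ⊕ 0 = 2.
A winning move leaves total XOR = 0, i.e. changes one component's Grundy value g to g ⊕ X where X is the current total.
Pile A: need g' = 1⊕2 = 3. Options: 14−3→G=0, 14−4→G=0, 14−6→G=2, 14−7→G=2. Hits: 0.
Pile B: need g' = 3⊕2 = 1. Options: 13−1→G=1, 13−4→G=2, 13−7→G=1, 13−8→G=0. Hits: 2.
Pile C: need g' = 0⊕2 = 2. Options: 18−1→G=2, 18−8→G=1. Hits: 1.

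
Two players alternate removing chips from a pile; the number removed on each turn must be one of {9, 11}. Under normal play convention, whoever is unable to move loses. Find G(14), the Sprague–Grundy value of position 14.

1

G(0) = 0
G(1) = mex{} = 0
G(2) = mex{} = 0
G(3) = mex{} = 0
G(4) = mex{} = 0
G(5) = mex{} = 0
G(6) = mex{} = 0
G(7) = mex{} = 0
G(8) = mex{} = 0
G(9) = mex{0} = 1
G(10) = mex{0} = 1
G(11) = mex{0,0} = 1
G(12) = mex{0,0} = 1
G(13) = mex{0,0} = 1
G(14) = mex{0,0} = 1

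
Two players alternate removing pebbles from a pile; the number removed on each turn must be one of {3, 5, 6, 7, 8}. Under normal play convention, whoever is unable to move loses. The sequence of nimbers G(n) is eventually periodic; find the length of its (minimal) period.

11

G(0) = 0
G(1) = mex{} = 0
G(2) = mex{} = 0
G(3) = mex{0} = 1
G(4) = mex{0} = 1
G(5) = mex{0,0} = 1
G(6) = mex{1,0,0} = 2
G(7) = mex{1,0,0,0} = 2
G(8) = mex{1,1,0,0,0} = 2
G(9) = mex{2,1,1,0,0} = 3
G(10) = mex{2,1,1,1,0} = 3
G(11) = mex{2,2,1,1,1} = 0
G(12) = mex{3,2,2,1,1} = 0
G(13) = mex{3,2,2,2,1} = 0
G(14) = mex{0,3,2,2,2} = 1
G(15) = mex{0,3,3,2,2} = 1
G(16) = mex{0,0,3,3,2} = 1
G(17) = mex{1,0,0,3,3} = 2
G(18) = mex{1,0,0,0,3} = 2
G(19) = mex{1,1,0,0,0} = 2
G(20) = mex{2,1,1,0,0} = 3
G(21) = mex{2,1,1,1,0} = 3
G(22) = mex{2,2,1,1,1} = 0
G(23) = mex{3,2,2,1,1} = 0
G(n+11) = G(n) holds for n = 0,…,7 (a full window of length max(S) = 8), so the sequence is purely periodic with period 11.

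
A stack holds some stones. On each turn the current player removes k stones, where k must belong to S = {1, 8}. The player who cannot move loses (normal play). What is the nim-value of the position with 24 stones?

0

n :  0  1  2  3  4  5  6  7  8  9 10 11 12 13 14 15 16 17 18 19 20 21 22 23 24
G :  0  1  0  1  0  1  0  1  2  0  1  0  1  0  1  0  1  2  0  1  0  1  0  1  0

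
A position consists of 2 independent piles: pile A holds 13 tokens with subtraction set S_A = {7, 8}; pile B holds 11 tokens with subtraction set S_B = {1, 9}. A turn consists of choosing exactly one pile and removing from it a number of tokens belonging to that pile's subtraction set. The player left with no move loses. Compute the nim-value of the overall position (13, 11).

Pile A, S = {7, 8}:
G(0) = 0
G(1) = mex{} = 0
G(2) = mex{} = 0
G(3) = mex{} = 0
G(4) = mex{} = 0
G(5) = mex{} = 0
G(6) = mex{} = 0
G(7) = mex{0} = 1
G(8) = mex{0,0} = 1
G(9) = mex{0,0} = 1
G(10) = mex{0,0} = 1
G(11) = mex{0,0} = 1
G(12) = mex{0,0} = 1
G(13) = mex{0,0} = 1
G_A(13) = 1.
Pile B, S = {1, 9}:
G(0) = 0
G(1) = mex{0} = 1
G(2) = mex{1} = 0
G(3) = mex{0} = 1
G(4) = mex{1} = 0
G(5) = mex{0} = 1
G(6) = mex{1} = 0
G(7) = mex{0} = 1
G(8) = mex{1} = 0
G(9) = mex{0,0} = 1
G(10) = mex{1,1} = 0
G(11) = mex{0,0} = 1
G_B(11) = 1.
Combined Grundy value = 1 ⊕ 1 = 0.

0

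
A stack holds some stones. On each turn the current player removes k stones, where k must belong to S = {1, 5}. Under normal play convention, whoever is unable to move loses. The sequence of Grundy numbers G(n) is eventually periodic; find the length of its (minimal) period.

2

n :  0  1  2  3  4  5  6  7  8  9 10 11 12 13 14
G :  0  1  0  1  0  1  0  1  0  1  0  1  0  1  0
G(n+2) = G(n) holds for n = 0,…,4 (a full window of length max(S) = 5), so the sequence is purely periodic with period 2.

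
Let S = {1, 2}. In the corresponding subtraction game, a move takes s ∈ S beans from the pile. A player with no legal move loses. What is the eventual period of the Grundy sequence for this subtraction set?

G(0) = 0
G(1) = mex{0} = 1
G(2) = mex{1,0} = 2
G(3) = mex{2,1} = 0
G(4) = mex{0,2} = 1
G(5) = mex{1,0} = 2
G(6) = mex{2,1} = 0
G(7) = mex{0,2} = 1
G(8) = mex{1,0} = 2
G(9) = mex{2,1} = 0
G(10) = mex{0,2} = 1
G(11) = mex{1,0} = 2
G(12) = mex{2,1} = 0
G(13) = mex{0,2} = 1
G(14) = mex{1,0} = 2
G(n+3) = G(n) holds for n = 0,…,1 (a full window of length max(S) = 2), so the sequence is purely periodic with period 3.

3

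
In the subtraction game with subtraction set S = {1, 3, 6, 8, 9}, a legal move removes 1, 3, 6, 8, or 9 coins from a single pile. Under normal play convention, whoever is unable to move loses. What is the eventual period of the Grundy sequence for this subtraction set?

14

n :  0  1  2  3  4  5  6  7  8  9 10 11 12 13 14 15 16 17 18 19 20 21 22 23 24 25 26 27 28 29
G :  0  1  0  1  0  1  2  3  2  3  2  3  4  5  0  1  0  1  0  1  2  3  2  3  2  3  4  5  0  1
G(n+14) = G(n) holds for n = 0,…,8 (a full window of length max(S) = 9), so the sequence is purely periodic with period 14.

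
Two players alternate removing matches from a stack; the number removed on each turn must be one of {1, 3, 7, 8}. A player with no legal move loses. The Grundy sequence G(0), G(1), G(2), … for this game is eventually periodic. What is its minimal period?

15

G(0) = 0
G(1) = mex{0} = 1
G(2) = mex{1} = 0
G(3) = mex{0,0} = 1
G(4) = mex{1,1} = 0
G(5) = mex{0,0} = 1
G(6) = mex{1,1} = 0
G(7) = mex{0,0,0} = 1
G(8) = mex{1,1,1,0} = 2
G(9) = mex{2,0,0,1} = 3
G(10) = mex{3,1,1,0} = 2
G(11) = mex{2,2,0,1} = 3
G(12) = mex{3,3,1,0} = 2
G(13) = mex{2,2,0,1} = 3
G(14) = mex{3,3,1,0} = 2
G(15) = mex{2,2,2,1} = 0
G(16) = mex{0,3,3,2} = 1
G(17) = mex{1,2,2,3} = 0
G(18) = mex{0,0,3,2} = 1
G(19) = mex{1,1,2,3} = 0
G(20) = mex{0,0,3,2} = 1
G(21) = mex{1,1,2,3} = 0
G(22) = mex{0,0,0,2} = 1
G(23) = mex{1,1,1,0} = 2
G(24) = mex{2,0,0,1} = 3
G(25) = mex{3,1,1,0} = 2
G(26) = mex{2,2,0,1} = 3
G(27) = mex{3,3,1,0} = 2
G(28) = mex{2,2,0,1} = 3
G(29) = mex{3,3,1,0} = 2
G(30) = mex{2,2,2,1} = 0
G(31) = mex{0,3,3,2} = 1
G(n+15) = G(n) holds for n = 0,…,7 (a full window of length max(S) = 8), so the sequence is purely periodic with period 15.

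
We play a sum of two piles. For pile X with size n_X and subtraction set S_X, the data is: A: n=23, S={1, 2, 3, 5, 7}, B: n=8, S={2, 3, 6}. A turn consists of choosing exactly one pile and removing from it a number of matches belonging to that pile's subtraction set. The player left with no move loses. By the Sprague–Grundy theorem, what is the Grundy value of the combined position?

1

Pile A, S = {1, 2, 3, 5, 7}:
G(0) = 0
G(1) = mex{0} = 1
G(2) = mex{1,0} = 2
G(3) = mex{2,1,0} = 3
G(4) = mex{3,2,1} = 0
G(5) = mex{0,3,2,0} = 1
G(6) = mex{1,0,3,1} = 2
G(7) = mex{2,1,0,2,0} = 3
G(8) = mex{3,2,1,3,1} = 0
G(9) = mex{0,3,2,0,2} = 1
G(10) = mex{1,0,3,1,3} = 2
G(11) = mex{2,1,0,2,0} = 3
G(12) = mex{3,2,1,3,1} = 0
G(13) = mex{0,3,2,0,2} = 1
G(14) = mex{1,0,3,1,3} = 2
G(15) = mex{2,1,0,2,0} = 3
G(16) = mex{3,2,1,3,1} = 0
G(17) = mex{0,3,2,0,2} = 1
G(18) = mex{1,0,3,1,3} = 2
G(19) = mex{2,1,0,2,0} = 3
G(20) = mex{3,2,1,3,1} = 0
G(21) = mex{0,3,2,0,2} = 1
G(22) = mex{1,0,3,1,3} = 2
G(23) = mex{2,1,0,2,0} = 3
G_A(23) = 3.
Pile B, S = {2, 3, 6}:
G(0) = 0
G(1) = mex{} = 0
G(2) = mex{0} = 1
G(3) = mex{0,0} = 1
G(4) = mex{1,0} = 2
G(5) = mex{1,1} = 0
G(6) = mex{2,1,0} = 3
G(7) = mex{0,2,0} = 1
G(8) = mex{3,0,1} = 2
G_B(8) = 2.
Combined Grundy value = 3 ⊕ 2 = 1.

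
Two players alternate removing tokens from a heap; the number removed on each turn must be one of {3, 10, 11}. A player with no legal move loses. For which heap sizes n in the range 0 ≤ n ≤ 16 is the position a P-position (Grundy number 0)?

n :  0  1  2  3  4  5  6  7  8  9 10 11 12 13 14 15 16
G :  0  0  0  1  1  1  0  0  0  1  1  1  2  2  0  0  3
P-positions are exactly the n with G(n) = 0.

0, 1, 2, 6, 7, 8, 14, 15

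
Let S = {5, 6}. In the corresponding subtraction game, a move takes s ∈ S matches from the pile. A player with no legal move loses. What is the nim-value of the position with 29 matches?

n :  0  1  2  3  4  5  6  7  8  9 10 11 12 13 14 15 16 17 18 19 20 21 22 23 24 25 26 27 28 29
G :  0  0  0  0  0  1  1  1  1  1  2  0  0  0  0  0  1  1  1  1  1  2  0  0  0  0  0  1  1  1

1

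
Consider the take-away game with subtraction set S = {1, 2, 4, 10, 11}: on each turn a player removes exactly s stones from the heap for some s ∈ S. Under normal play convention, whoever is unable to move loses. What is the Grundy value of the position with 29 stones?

G(0) = 0
G(1) = mex{0} = 1
G(2) = mex{1,0} = 2
G(3) = mex{2,1} = 0
G(4) = mex{0,2,0} = 1
G(5) = mex{1,0,1} = 2
G(6) = mex{2,1,2} = 0
G(7) = mex{0,2,0} = 1
G(8) = mex{1,0,1} = 2
G(9) = mex{2,1,2} = 0
G(10) = mex{0,2,0,0} = 1
G(11) = mex{1,0,1,1,0} = 2
G(12) = mex{2,1,2,2,1} = 0
G(13) = mex{0,2,0,0,2} = 1
G(14) = mex{1,0,1,1,0} = 2
G(15) = mex{2,1,2,2,1} = 0
G(16) = mex{0,2,0,0,2} = 1
G(17) = mex{1,0,1,1,0} = 2
G(18) = mex{2,1,2,2,1} = 0
G(19) = mex{0,2,0,0,2} = 1
G(20) = mex{1,0,1,1,0} = 2
G(21) = mex{2,1,2,2,1} = 0
G(22) = mex{0,2,0,0,2} = 1
G(23) = mex{1,0,1,1,0} = 2
G(24) = mex{2,1,2,2,1} = 0
G(25) = mex{0,2,0,0,2} = 1
G(26) = mex{1,0,1,1,0} = 2
G(27) = mex{2,1,2,2,1} = 0
G(28) = mex{0,2,0,0,2} = 1
G(29) = mex{1,0,1,1,0} = 2

2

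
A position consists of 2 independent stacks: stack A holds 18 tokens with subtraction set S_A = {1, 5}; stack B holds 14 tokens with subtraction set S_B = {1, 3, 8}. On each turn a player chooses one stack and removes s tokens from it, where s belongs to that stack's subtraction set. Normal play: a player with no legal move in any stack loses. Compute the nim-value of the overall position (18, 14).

1

Stack A, S = {1, 5}:
G(0) = 0
G(1) = mex{0} = 1
G(2) = mex{1} = 0
G(3) = mex{0} = 1
G(4) = mex{1} = 0
G(5) = mex{0,0} = 1
G(6) = mex{1,1} = 0
G(7) = mex{0,0} = 1
G(8) = mex{1,1} = 0
G(9) = mex{0,0} = 1
G(10) = mex{1,1} = 0
G(11) = mex{0,0} = 1
G(12) = mex{1,1} = 0
G(13) = mex{0,0} = 1
G(14) = mex{1,1} = 0
G(15) = mex{0,0} = 1
G(16) = mex{1,1} = 0
G(17) = mex{0,0} = 1
G(18) = mex{1,1} = 0
G_A(18) = 0.
Stack B, S = {1, 3, 8}:
G(0) = 0
G(1) = mex{0} = 1
G(2) = mex{1} = 0
G(3) = mex{0,0} = 1
G(4) = mex{1,1} = 0
G(5) = mex{0,0} = 1
G(6) = mex{1,1} = 0
G(7) = mex{0,0} = 1
G(8) = mex{1,1,0} = 2
G(9) = mex{2,0,1} = 3
G(10) = mex{3,1,0} = 2
G(11) = mex{2,2,1} = 0
G(12) = mex{0,3,0} = 1
G(13) = mex{1,2,1} = 0
G(14) = mex{0,0,0} = 1
G_B(14) = 1.
Combined Grundy value = 0 ⊕ 1 = 1.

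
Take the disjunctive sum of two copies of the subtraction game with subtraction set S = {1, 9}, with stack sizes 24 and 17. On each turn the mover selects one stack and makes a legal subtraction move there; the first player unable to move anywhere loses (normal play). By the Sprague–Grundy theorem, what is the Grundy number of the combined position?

1

All stacks use S = {1, 9}:
G(0) = 0
G(1) = mex{0} = 1
G(2) = mex{1} = 0
G(3) = mex{0} = 1
G(4) = mex{1} = 0
G(5) = mex{0} = 1
G(6) = mex{1} = 0
G(7) = mex{0} = 1
G(8) = mex{1} = 0
G(9) = mex{0,0} = 1
G(10) = mex{1,1} = 0
G(11) = mex{0,0} = 1
G(12) = mex{1,1} = 0
G(13) = mex{0,0} = 1
G(14) = mex{1,1} = 0
G(15) = mex{0,0} = 1
G(16) = mex{1,1} = 0
G(17) = mex{0,0} = 1
G(18) = mex{1,1} = 0
G(19) = mex{0,0} = 1
G(20) = mex{1,1} = 0
G(21) = mex{0,0} = 1
G(22) = mex{1,1} = 0
G(23) = mex{0,0} = 1
G(24) = mex{1,1} = 0
Stack A: G(24) = 0.
Stack B: G(17) = 1.
Combined Grundy value = 0 ⊕ 1 = 1.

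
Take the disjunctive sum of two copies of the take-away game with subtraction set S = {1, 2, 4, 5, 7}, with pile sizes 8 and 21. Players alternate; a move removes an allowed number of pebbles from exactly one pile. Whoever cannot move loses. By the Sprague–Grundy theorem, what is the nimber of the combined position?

2

All piles use S = {1, 2, 4, 5, 7}:
n :  0  1  2  3  4  5  6  7  8  9 10 11 12 13 14 15 16 17 18 19 20 21
G :  0  1  2  0  1  2  0  1  2  0  1  2  0  1  2  0  1  2  0  1  2  0
Pile A: G(8) = 2.
Pile B: G(21) = 0.
Combined Grundy value = 2 ⊕ 0 = 2.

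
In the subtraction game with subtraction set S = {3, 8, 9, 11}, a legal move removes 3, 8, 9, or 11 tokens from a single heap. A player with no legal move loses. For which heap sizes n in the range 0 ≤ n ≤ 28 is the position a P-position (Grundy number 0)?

G(0) = 0
G(1) = mex{} = 0
G(2) = mex{} = 0
G(3) = mex{0} = 1
G(4) = mex{0} = 1
G(5) = mex{0} = 1
G(6) = mex{1} = 0
G(7) = mex{1} = 0
G(8) = mex{1,0} = 2
G(9) = mex{0,0,0} = 1
G(10) = mex{0,0,0} = 1
G(11) = mex{2,1,0,0} = 3
G(12) = mex{1,1,1,0} = 2
G(13) = mex{1,1,1,0} = 2
G(14) = mex{3,0,1,1} = 2
G(15) = mex{2,0,0,1} = 3
G(16) = mex{2,2,0,1} = 3
G(17) = mex{2,1,2,0} = 3
G(18) = mex{3,1,1,0} = 2
G(19) = mex{3,3,1,2} = 0
G(20) = mex{3,2,3,1} = 0
G(21) = mex{2,2,2,1} = 0
G(22) = mex{0,2,2,3} = 1
G(23) = mex{0,3,2,2} = 1
G(24) = mex{0,3,3,2} = 1
G(25) = mex{1,3,3,2} = 0
G(26) = mex{1,2,3,3} = 0
G(27) = mex{1,0,2,3} = 4
G(28) = mex{0,0,0,3} = 1
P-positions are exactly the n with G(n) = 0.

0, 1, 2, 6, 7, 19, 20, 21, 25, 26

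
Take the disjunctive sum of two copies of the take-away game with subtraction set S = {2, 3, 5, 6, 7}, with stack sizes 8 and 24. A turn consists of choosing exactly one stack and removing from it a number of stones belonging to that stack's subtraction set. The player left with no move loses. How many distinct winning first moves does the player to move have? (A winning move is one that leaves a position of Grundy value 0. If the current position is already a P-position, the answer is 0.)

2

All stacks use S = {2, 3, 5, 6, 7}:
G(0) = 0
G(1) = mex{} = 0
G(2) = mex{0} = 1
G(3) = mex{0,0} = 1
G(4) = mex{1,0} = 2
G(5) = mex{1,1,0} = 2
G(6) = mex{2,1,0,0} = 3
G(7) = mex{2,2,1,0,0} = 3
G(8) = mex{3,2,1,1,0} = 4
G(9) = mex{3,3,2,1,1} = 0
G(10) = mex{4,3,2,2,1} = 0
G(11) = mex{0,4,3,2,2} = 1
G(12) = mex{0,0,3,3,2} = 1
G(13) = mex{1,0,4,3,3} = 2
G(14) = mex{1,1,0,4,3} = 2
G(15) = mex{2,1,0,0,4} = 3
G(16) = mex{2,2,1,0,0} = 3
G(17) = mex{3,2,1,1,0} = 4
G(18) = mex{3,3,2,1,1} = 0
G(19) = mex{4,3,2,2,1} = 0
G(20) = mex{0,4,3,2,2} = 1
G(21) = mex{0,0,3,3,2} = 1
G(22) = mex{1,0,4,3,3} = 2
G(23) = mex{1,1,0,4,3} = 2
G(24) = mex{2,1,0,0,4} = 3
Stack A: G(8) = 4.
Stack B: G(24) = 3.
Combined Grundy value = 4 ⊕ 3 = 7.
A winning move leaves total XOR = 0, i.e. changes one component's Grundy value g to g ⊕ X where X is the current total.
Stack A: need g' = 4⊕7 = 3. Options: 8−2→G=3, 8−3→G=2, 8−5→G=1, 8−6→G=1, 8−7→G=0. Hits: 1.
Stack B: need g' = 3⊕7 = 4. Options: 24−2→G=2, 24−3→G=1, 24−5→G=0, 24−6→G=0, 24−7→G=4. Hits: 1.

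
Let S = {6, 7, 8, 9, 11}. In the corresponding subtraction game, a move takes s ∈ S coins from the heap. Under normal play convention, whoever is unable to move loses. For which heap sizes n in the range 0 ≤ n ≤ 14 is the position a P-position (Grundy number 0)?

0, 1, 2, 3, 4, 5

n :  0  1  2  3  4  5  6  7  8  9 10 11 12 13 14
G :  0  0  0  0  0  0  1  1  1  1  1  1  2  2  2
P-positions are exactly the n with G(n) = 0.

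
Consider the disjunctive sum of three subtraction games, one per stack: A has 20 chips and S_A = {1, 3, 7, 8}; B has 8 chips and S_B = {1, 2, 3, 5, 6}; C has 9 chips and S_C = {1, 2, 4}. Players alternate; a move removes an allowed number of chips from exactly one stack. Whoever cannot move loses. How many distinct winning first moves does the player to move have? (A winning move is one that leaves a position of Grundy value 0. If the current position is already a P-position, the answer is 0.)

Stack A, S = {1, 3, 7, 8}:
n :  0  1  2  3  4  5  6  7  8  9 10 11 12 13 14 15 16 17 18 19 20
G :  0  1  0  1  0  1  0  1  2  3  2  3  2  3  2  0  1  0  1  0  1
G_A(20) = 1.
Stack B, S = {1, 2, 3, 5, 6}:
G(0) = 0
G(1) = mex{0} = 1
G(2) = mex{1,0} = 2
G(3) = mex{2,1,0} = 3
G(4) = mex{3,2,1} = 0
G(5) = mex{0,3,2,0} = 1
G(6) = mex{1,0,3,1,0} = 2
G(7) = mex{2,1,0,2,1} = 3
G(8) = mex{3,2,1,3,2} = 0
G_B(8) = 0.
Stack C, S = {1, 2, 4}:
G(0) = 0
G(1) = mex{0} = 1
G(2) = mex{1,0} = 2
G(3) = mex{2,1} = 0
G(4) = mex{0,2,0} = 1
G(5) = mex{1,0,1} = 2
G(6) = mex{2,1,2} = 0
G(7) = mex{0,2,0} = 1
G(8) = mex{1,0,1} = 2
G(9) = mex{2,1,2} = 0
G_C(9) = 0.
Combined Grundy value = 1 ⊕ 0 ⊕ 0 = 1.
A winning move leaves total XOR = 0, i.e. changes one component's Grundy value g to g ⊕ X where X is the current total.
Stack A: need g' = 1⊕1 = 0. Options: 20−1→G=0, 20−3→G=0, 20−7→G=3, 20−8→G=2. Hits: 2.
Stack B: need g' = 0⊕1 = 1. Options: 8−1→G=3, 8−2→G=2, 8−3→G=1, 8−5→G=3, 8−6→G=2. Hits: 1.
Stack C: need g' = 0⊕1 = 1. Options: 9−1→G=2, 9−2→G=1, 9−4→G=2. Hits: 1.

4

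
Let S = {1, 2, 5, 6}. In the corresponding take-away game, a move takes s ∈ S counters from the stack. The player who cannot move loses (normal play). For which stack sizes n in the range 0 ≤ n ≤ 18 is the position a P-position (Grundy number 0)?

n :  0  1  2  3  4  5  6  7  8  9 10 11 12 13 14 15 16 17 18
G :  0  1  2  0  1  2  3  0  1  2  0  1  2  3  0  1  2  0  1
P-positions are exactly the n with G(n) = 0.

0, 3, 7, 10, 14, 17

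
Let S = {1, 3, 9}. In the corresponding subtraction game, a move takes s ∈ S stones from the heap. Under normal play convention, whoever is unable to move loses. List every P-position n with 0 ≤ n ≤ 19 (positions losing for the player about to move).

G(0) = 0
G(1) = mex{0} = 1
G(2) = mex{1} = 0
G(3) = mex{0,0} = 1
G(4) = mex{1,1} = 0
G(5) = mex{0,0} = 1
G(6) = mex{1,1} = 0
G(7) = mex{0,0} = 1
G(8) = mex{1,1} = 0
G(9) = mex{0,0,0} = 1
G(10) = mex{1,1,1} = 0
G(11) = mex{0,0,0} = 1
G(12) = mex{1,1,1} = 0
G(13) = mex{0,0,0} = 1
G(14) = mex{1,1,1} = 0
G(15) = mex{0,0,0} = 1
G(16) = mex{1,1,1} = 0
G(17) = mex{0,0,0} = 1
G(18) = mex{1,1,1} = 0
G(19) = mex{0,0,0} = 1
P-positions are exactly the n with G(n) = 0.

0, 2, 4, 6, 8, 10, 12, 14, 16, 18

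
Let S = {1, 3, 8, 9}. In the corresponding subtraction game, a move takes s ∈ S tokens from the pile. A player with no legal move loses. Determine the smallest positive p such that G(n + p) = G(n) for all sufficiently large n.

16

G(0) = 0
G(1) = mex{0} = 1
G(2) = mex{1} = 0
G(3) = mex{0,0} = 1
G(4) = mex{1,1} = 0
G(5) = mex{0,0} = 1
G(6) = mex{1,1} = 0
G(7) = mex{0,0} = 1
G(8) = mex{1,1,0} = 2
G(9) = mex{2,0,1,0} = 3
G(10) = mex{3,1,0,1} = 2
G(11) = mex{2,2,1,0} = 3
G(12) = mex{3,3,0,1} = 2
G(13) = mex{2,2,1,0} = 3
G(14) = mex{3,3,0,1} = 2
G(15) = mex{2,2,1,0} = 3
G(16) = mex{3,3,2,1} = 0
G(17) = mex{0,2,3,2} = 1
G(18) = mex{1,3,2,3} = 0
G(19) = mex{0,0,3,2} = 1
G(20) = mex{1,1,2,3} = 0
G(21) = mex{0,0,3,2} = 1
G(22) = mex{1,1,2,3} = 0
G(23) = mex{0,0,3,2} = 1
G(24) = mex{1,1,0,3} = 2
G(25) = mex{2,0,1,0} = 3
G(26) = mex{3,1,0,1} = 2
G(27) = mex{2,2,1,0} = 3
G(28) = mex{3,3,0,1} = 2
G(29) = mex{2,2,1,0} = 3
G(30) = mex{3,3,0,1} = 2
G(31) = mex{2,2,1,0} = 3
G(32) = mex{3,3,2,1} = 0
G(33) = mex{0,2,3,2} = 1
G(n+16) = G(n) holds for n = 0,…,8 (a full window of length max(S) = 9), so the sequence is purely periodic with period 16.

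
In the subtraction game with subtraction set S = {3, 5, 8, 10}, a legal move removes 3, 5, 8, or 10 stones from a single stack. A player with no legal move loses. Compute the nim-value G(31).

n :  0  1  2  3  4  5  6  7  8  9 10 11 12 13 14 15 16 17 18 19 20 21 22 23 24 25 26 27 28 29 30 31
G :  0  0  0  1  1  1  2  2  2  3  3  3  4  0  0  0  1  1  1  2  2  2  3  3  3  4  0  0  0  1  1  1

1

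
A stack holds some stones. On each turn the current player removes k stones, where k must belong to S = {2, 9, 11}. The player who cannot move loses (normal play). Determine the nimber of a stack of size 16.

G(0) = 0
G(1) = mex{} = 0
G(2) = mex{0} = 1
G(3) = mex{0} = 1
G(4) = mex{1} = 0
G(5) = mex{1} = 0
G(6) = mex{0} = 1
G(7) = mex{0} = 1
G(8) = mex{1} = 0
G(9) = mex{1,0} = 2
G(10) = mex{0,0} = 1
G(11) = mex{2,1,0} = 3
G(12) = mex{1,1,0} = 2
G(13) = mex{3,0,1} = 2
G(14) = mex{2,0,1} = 3
G(15) = mex{2,1,0} = 3
G(16) = mex{3,1,0} = 2

2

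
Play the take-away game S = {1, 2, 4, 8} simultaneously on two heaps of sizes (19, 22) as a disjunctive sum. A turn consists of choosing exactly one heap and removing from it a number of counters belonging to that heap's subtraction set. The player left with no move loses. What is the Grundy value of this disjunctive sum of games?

All heaps use S = {1, 2, 4, 8}:
G(0) = 0
G(1) = mex{0} = 1
G(2) = mex{1,0} = 2
G(3) = mex{2,1} = 0
G(4) = mex{0,2,0} = 1
G(5) = mex{1,0,1} = 2
G(6) = mex{2,1,2} = 0
G(7) = mex{0,2,0} = 1
G(8) = mex{1,0,1,0} = 2
G(9) = mex{2,1,2,1} = 0
G(10) = mex{0,2,0,2} = 1
G(11) = mex{1,0,1,0} = 2
G(12) = mex{2,1,2,1} = 0
G(13) = mex{0,2,0,2} = 1
G(14) = mex{1,0,1,0} = 2
G(15) = mex{2,1,2,1} = 0
G(16) = mex{0,2,0,2} = 1
G(17) = mex{1,0,1,0} = 2
G(18) = mex{2,1,2,1} = 0
G(19) = mex{0,2,0,2} = 1
G(20) = mex{1,0,1,0} = 2
G(21) = mex{2,1,2,1} = 0
G(22) = mex{0,2,0,2} = 1
Heap A: G(19) = 1.
Heap B: G(22) = 1.
Combined Grundy value = 1 ⊕ 1 = 0.

0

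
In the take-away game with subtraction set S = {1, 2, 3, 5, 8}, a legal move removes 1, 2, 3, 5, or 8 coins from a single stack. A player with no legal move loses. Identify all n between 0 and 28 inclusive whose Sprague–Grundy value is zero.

G(0) = 0
G(1) = mex{0} = 1
G(2) = mex{1,0} = 2
G(3) = mex{2,1,0} = 3
G(4) = mex{3,2,1} = 0
G(5) = mex{0,3,2,0} = 1
G(6) = mex{1,0,3,1} = 2
G(7) = mex{2,1,0,2} = 3
G(8) = mex{3,2,1,3,0} = 4
G(9) = mex{4,3,2,0,1} = 5
G(10) = mex{5,4,3,1,2} = 0
G(11) = mex{0,5,4,2,3} = 1
G(12) = mex{1,0,5,3,0} = 2
G(13) = mex{2,1,0,4,1} = 3
G(14) = mex{3,2,1,5,2} = 0
G(15) = mex{0,3,2,0,3} = 1
G(16) = mex{1,0,3,1,4} = 2
G(17) = mex{2,1,0,2,5} = 3
G(18) = mex{3,2,1,3,0} = 4
G(19) = mex{4,3,2,0,1} = 5
G(20) = mex{5,4,3,1,2} = 0
G(21) = mex{0,5,4,2,3} = 1
G(22) = mex{1,0,5,3,0} = 2
G(23) = mex{2,1,0,4,1} = 3
G(24) = mex{3,2,1,5,2} = 0
G(25) = mex{0,3,2,0,3} = 1
G(26) = mex{1,0,3,1,4} = 2
G(27) = mex{2,1,0,2,5} = 3
G(28) = mex{3,2,1,3,0} = 4
P-positions are exactly the n with G(n) = 0.

0, 4, 10, 14, 20, 24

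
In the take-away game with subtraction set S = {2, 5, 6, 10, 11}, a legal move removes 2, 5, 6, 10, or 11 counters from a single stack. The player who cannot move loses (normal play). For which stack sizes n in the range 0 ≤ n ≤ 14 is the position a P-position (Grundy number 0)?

0, 1, 4, 8

n :  0  1  2  3  4  5  6  7  8  9 10 11 12 13 14
G :  0  0  1  1  0  2  1  3  0  2  1  3  2  2  3
P-positions are exactly the n with G(n) = 0.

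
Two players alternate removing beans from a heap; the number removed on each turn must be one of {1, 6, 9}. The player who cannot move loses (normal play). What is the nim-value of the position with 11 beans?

n :  0  1  2  3  4  5  6  7  8  9 10 11
G :  0  1  0  1  0  1  2  0  1  2  3  2

2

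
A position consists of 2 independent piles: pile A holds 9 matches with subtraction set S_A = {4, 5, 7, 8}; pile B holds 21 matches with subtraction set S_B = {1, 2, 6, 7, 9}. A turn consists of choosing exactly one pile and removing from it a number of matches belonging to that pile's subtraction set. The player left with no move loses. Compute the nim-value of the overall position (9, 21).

Pile A, S = {4, 5, 7, 8}:
n : 0 1 2 3 4 5 6 7 8 9
G : 0 0 0 0 1 1 1 1 2 2
G_A(9) = 2.
Pile B, S = {1, 2, 6, 7, 9}:
G(0) = 0
G(1) = mex{0} = 1
G(2) = mex{1,0} = 2
G(3) = mex{2,1} = 0
G(4) = mex{0,2} = 1
G(5) = mex{1,0} = 2
G(6) = mex{2,1,0} = 3
G(7) = mex{3,2,1,0} = 4
G(8) = mex{4,3,2,1} = 0
G(9) = mex{0,4,0,2,0} = 1
G(10) = mex{1,0,1,0,1} = 2
G(11) = mex{2,1,2,1,2} = 0
G(12) = mex{0,2,3,2,0} = 1
G(13) = mex{1,0,4,3,1} = 2
G(14) = mex{2,1,0,4,2} = 3
G(15) = mex{3,2,1,0,3} = 4
G(16) = mex{4,3,2,1,4} = 0
G(17) = mex{0,4,0,2,0} = 1
G(18) = mex{1,0,1,0,1} = 2
G(19) = mex{2,1,2,1,2} = 0
G(20) = mex{0,2,3,2,0} = 1
G(21) = mex{1,0,4,3,1} = 2
G_B(21) = 2.
Combined Grundy value = 2 ⊕ 2 = 0.

0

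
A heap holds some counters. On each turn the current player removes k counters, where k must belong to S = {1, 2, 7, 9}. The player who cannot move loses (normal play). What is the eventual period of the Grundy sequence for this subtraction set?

11

G(0) = 0
G(1) = mex{0} = 1
G(2) = mex{1,0} = 2
G(3) = mex{2,1} = 0
G(4) = mex{0,2} = 1
G(5) = mex{1,0} = 2
G(6) = mex{2,1} = 0
G(7) = mex{0,2,0} = 1
G(8) = mex{1,0,1} = 2
G(9) = mex{2,1,2,0} = 3
G(10) = mex{3,2,0,1} = 4
G(11) = mex{4,3,1,2} = 0
G(12) = mex{0,4,2,0} = 1
G(13) = mex{1,0,0,1} = 2
G(14) = mex{2,1,1,2} = 0
G(15) = mex{0,2,2,0} = 1
G(16) = mex{1,0,3,1} = 2
G(17) = mex{2,1,4,2} = 0
G(18) = mex{0,2,0,3} = 1
G(19) = mex{1,0,1,4} = 2
G(20) = mex{2,1,2,0} = 3
G(21) = mex{3,2,0,1} = 4
G(22) = mex{4,3,1,2} = 0
G(23) = mex{0,4,2,0} = 1
G(n+11) = G(n) holds for n = 0,…,8 (a full window of length max(S) = 9), so the sequence is purely periodic with period 11.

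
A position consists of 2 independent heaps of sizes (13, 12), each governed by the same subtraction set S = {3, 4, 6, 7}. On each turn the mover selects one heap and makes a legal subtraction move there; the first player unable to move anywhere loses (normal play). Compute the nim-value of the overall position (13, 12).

1

All heaps use S = {3, 4, 6, 7}:
G(0) = 0
G(1) = mex{} = 0
G(2) = mex{} = 0
G(3) = mex{0} = 1
G(4) = mex{0,0} = 1
G(5) = mex{0,0} = 1
G(6) = mex{1,0,0} = 2
G(7) = mex{1,1,0,0} = 2
G(8) = mex{1,1,0,0} = 2
G(9) = mex{2,1,1,0} = 3
G(10) = mex{2,2,1,1} = 0
G(11) = mex{2,2,1,1} = 0
G(12) = mex{3,2,2,1} = 0
G(13) = mex{0,3,2,2} = 1
Heap A: G(13) = 1.
Heap B: G(12) = 0.
Combined Grundy value = 1 ⊕ 0 = 1.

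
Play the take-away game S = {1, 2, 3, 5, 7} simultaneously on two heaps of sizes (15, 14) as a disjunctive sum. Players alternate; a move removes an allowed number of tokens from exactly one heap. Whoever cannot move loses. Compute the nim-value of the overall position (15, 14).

1

All heaps use S = {1, 2, 3, 5, 7}:
G(0) = 0
G(1) = mex{0} = 1
G(2) = mex{1,0} = 2
G(3) = mex{2,1,0} = 3
G(4) = mex{3,2,1} = 0
G(5) = mex{0,3,2,0} = 1
G(6) = mex{1,0,3,1} = 2
G(7) = mex{2,1,0,2,0} = 3
G(8) = mex{3,2,1,3,1} = 0
G(9) = mex{0,3,2,0,2} = 1
G(10) = mex{1,0,3,1,3} = 2
G(11) = mex{2,1,0,2,0} = 3
G(12) = mex{3,2,1,3,1} = 0
G(13) = mex{0,3,2,0,2} = 1
G(14) = mex{1,0,3,1,3} = 2
G(15) = mex{2,1,0,2,0} = 3
Heap A: G(15) = 3.
Heap B: G(14) = 2.
Combined Grundy value = 3 ⊕ 2 = 1.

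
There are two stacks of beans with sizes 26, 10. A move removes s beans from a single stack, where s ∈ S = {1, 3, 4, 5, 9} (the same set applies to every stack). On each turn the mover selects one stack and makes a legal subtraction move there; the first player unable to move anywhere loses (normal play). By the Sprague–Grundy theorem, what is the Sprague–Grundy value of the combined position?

All stacks use S = {1, 3, 4, 5, 9}:
n :  0  1  2  3  4  5  6  7  8  9 10 11 12 13 14 15 16 17 18 19 20 21 22 23 24 25 26
G :  0  1  0  1  2  3  2  3  0  1  0  1  2  3  2  3  0  1  0  1  2  3  2  3  0  1  0
Stack A: G(26) = 0.
Stack B: G(10) = 0.
Combined Grundy value = 0 ⊕ 0 = 0.

0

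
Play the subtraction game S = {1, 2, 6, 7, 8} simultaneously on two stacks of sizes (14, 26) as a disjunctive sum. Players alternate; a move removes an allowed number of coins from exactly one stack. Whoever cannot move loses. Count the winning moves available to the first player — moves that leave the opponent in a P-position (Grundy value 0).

All stacks use S = {1, 2, 6, 7, 8}:
n :  0  1  2  3  4  5  6  7  8  9 10 11 12 13 14 15 16 17 18 19 20 21 22 23 24 25 26
G :  0  1  2  0  1  2  3  4  5  3  4  5  0  1  2  0  1  2  3  4  5  3  4  5  0  1  2
Stack A: G(14) = 2.
Stack B: G(26) = 2.
Combined Grundy value = 2 ⊕ 2 = 0.
A winning move leaves total XOR = 0, i.e. changes one component's Grundy value g to g ⊕ X where X is the current total.
Stack A: target g' = 2⊕0 = 2, but every legal move changes the Grundy value (mex property), so 0 moves.
Stack B: target g' = 2⊕0 = 2, but every legal move changes the Grundy value (mex property), so 0 moves.

0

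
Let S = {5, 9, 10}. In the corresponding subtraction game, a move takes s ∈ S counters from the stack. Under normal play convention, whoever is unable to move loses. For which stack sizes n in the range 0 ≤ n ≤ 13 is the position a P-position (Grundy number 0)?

G(0) = 0
G(1) = mex{} = 0
G(2) = mex{} = 0
G(3) = mex{} = 0
G(4) = mex{} = 0
G(5) = mex{0} = 1
G(6) = mex{0} = 1
G(7) = mex{0} = 1
G(8) = mex{0} = 1
G(9) = mex{0,0} = 1
G(10) = mex{1,0,0} = 2
G(11) = mex{1,0,0} = 2
G(12) = mex{1,0,0} = 2
G(13) = mex{1,0,0} = 2
P-positions are exactly the n with G(n) = 0.

0, 1, 2, 3, 4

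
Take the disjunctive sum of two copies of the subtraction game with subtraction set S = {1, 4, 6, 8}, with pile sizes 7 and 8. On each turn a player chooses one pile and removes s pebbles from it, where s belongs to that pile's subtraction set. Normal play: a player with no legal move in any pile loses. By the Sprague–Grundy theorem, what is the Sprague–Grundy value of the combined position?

1

All piles use S = {1, 4, 6, 8}:
G(0) = 0
G(1) = mex{0} = 1
G(2) = mex{1} = 0
G(3) = mex{0} = 1
G(4) = mex{1,0} = 2
G(5) = mex{2,1} = 0
G(6) = mex{0,0,0} = 1
G(7) = mex{1,1,1} = 0
G(8) = mex{0,2,0,0} = 1
Pile A: G(7) = 0.
Pile B: G(8) = 1.
Combined Grundy value = 0 ⊕ 1 = 1.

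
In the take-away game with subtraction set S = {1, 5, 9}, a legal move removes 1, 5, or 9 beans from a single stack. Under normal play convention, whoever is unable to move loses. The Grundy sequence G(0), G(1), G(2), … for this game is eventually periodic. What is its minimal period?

2

G(0) = 0
G(1) = mex{0} = 1
G(2) = mex{1} = 0
G(3) = mex{0} = 1
G(4) = mex{1} = 0
G(5) = mex{0,0} = 1
G(6) = mex{1,1} = 0
G(7) = mex{0,0} = 1
G(8) = mex{1,1} = 0
G(9) = mex{0,0,0} = 1
G(10) = mex{1,1,1} = 0
G(11) = mex{0,0,0} = 1
G(12) = mex{1,1,1} = 0
G(13) = mex{0,0,0} = 1
G(14) = mex{1,1,1} = 0
G(n+2) = G(n) holds for n = 0,…,8 (a full window of length max(S) = 9), so the sequence is purely periodic with period 2.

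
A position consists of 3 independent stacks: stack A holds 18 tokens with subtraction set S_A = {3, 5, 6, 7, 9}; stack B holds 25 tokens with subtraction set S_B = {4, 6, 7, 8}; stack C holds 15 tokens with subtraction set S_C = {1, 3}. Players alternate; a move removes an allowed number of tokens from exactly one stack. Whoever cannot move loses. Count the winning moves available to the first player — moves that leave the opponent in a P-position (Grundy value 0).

Stack A, S = {3, 5, 6, 7, 9}:
G(0) = 0
G(1) = mex{} = 0
G(2) = mex{} = 0
G(3) = mex{0} = 1
G(4) = mex{0} = 1
G(5) = mex{0,0} = 1
G(6) = mex{1,0,0} = 2
G(7) = mex{1,0,0,0} = 2
G(8) = mex{1,1,0,0} = 2
G(9) = mex{2,1,1,0,0} = 3
G(10) = mex{2,1,1,1,0} = 3
G(11) = mex{2,2,1,1,0} = 3
G(12) = mex{3,2,2,1,1} = 0
G(13) = mex{3,2,2,2,1} = 0
G(14) = mex{3,3,2,2,1} = 0
G(15) = mex{0,3,3,2,2} = 1
G(16) = mex{0,3,3,3,2} = 1
G(17) = mex{0,0,3,3,2} = 1
G(18) = mex{1,0,0,3,3} = 2
G_A(18) = 2.
Stack B, S = {4, 6, 7, 8}:
G(0) = 0
G(1) = mex{} = 0
G(2) = mex{} = 0
G(3) = mex{} = 0
G(4) = mex{0} = 1
G(5) = mex{0} = 1
G(6) = mex{0,0} = 1
G(7) = mex{0,0,0} = 1
G(8) = mex{1,0,0,0} = 2
G(9) = mex{1,0,0,0} = 2
G(10) = mex{1,1,0,0} = 2
G(11) = mex{1,1,1,0} = 2
G(12) = mex{2,1,1,1} = 0
G(13) = mex{2,1,1,1} = 0
G(14) = mex{2,2,1,1} = 0
G(15) = mex{2,2,2,1} = 0
G(16) = mex{0,2,2,2} = 1
G(17) = mex{0,2,2,2} = 1
G(18) = mex{0,0,2,2} = 1
G(19) = mex{0,0,0,2} = 1
G(20) = mex{1,0,0,0} = 2
G(21) = mex{1,0,0,0} = 2
G(22) = mex{1,1,0,0} = 2
G(23) = mex{1,1,1,0} = 2
G(24) = mex{2,1,1,1} = 0
G(25) = mex{2,1,1,1} = 0
G_B(25) = 0.
Stack C, S = {1, 3}:
n :  0  1  2  3  4  5  6  7  8  9 10 11 12 13 14 15
G :  0  1  0  1  0  1  0  1  0  1  0  1  0  1  0  1
G_C(15) = 1.
Combined Grundy value = 2 ⊕ 0 ⊕ 1 = 3.
A winning move leaves total XOR = 0, i.e. changes one component's Grundy value g to g ⊕ X where X is the current total.
Stack A: need g' = 2⊕3 = 1. Options: 18−3→G=1, 18−5→G=0, 18−6→G=0, 18−7→G=3, 18−9→G=3. Hits: 1.
Stack B: need g' = 0⊕3 = 3. Options: 25−4→G=2, 25−6→G=1, 25−7→G=1, 25−8→G=1. Hits: 0.
Stack C: need g' = 1⊕3 = 2. Options: 15−1→G=0, 15−3→G=0. Hits: 0.

1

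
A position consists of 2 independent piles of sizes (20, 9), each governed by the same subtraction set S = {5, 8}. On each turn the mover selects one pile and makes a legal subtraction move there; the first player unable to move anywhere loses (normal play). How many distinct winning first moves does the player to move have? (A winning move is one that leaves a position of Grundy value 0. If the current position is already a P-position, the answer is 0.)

All piles use S = {5, 8}:
n :  0  1  2  3  4  5  6  7  8  9 10 11 12 13 14 15 16 17 18 19 20
G :  0  0  0  0  0  1  1  1  1  1  2  2  2  0  0  0  0  0  1  1  1
Pile A: G(20) = 1.
Pile B: G(9) = 1.
Combined Grundy value = 1 ⊕ 1 = 0.
A winning move leaves total XOR = 0, i.e. changes one component's Grundy value g to g ⊕ X where X is the current total.
Pile A: target g' = 1⊕0 = 1, but every legal move changes the Grundy value (mex property), so 0 moves.
Pile B: target g' = 1⊕0 = 1, but every legal move changes the Grundy value (mex property), so 0 moves.

0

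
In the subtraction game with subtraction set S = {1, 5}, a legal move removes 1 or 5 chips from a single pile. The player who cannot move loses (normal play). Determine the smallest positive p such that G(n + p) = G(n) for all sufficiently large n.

2

G(0) = 0
G(1) = mex{0} = 1
G(2) = mex{1} = 0
G(3) = mex{0} = 1
G(4) = mex{1} = 0
G(5) = mex{0,0} = 1
G(6) = mex{1,1} = 0
G(7) = mex{0,0} = 1
G(8) = mex{1,1} = 0
G(9) = mex{0,0} = 1
G(10) = mex{1,1} = 0
G(11) = mex{0,0} = 1
G(12) = mex{1,1} = 0
G(13) = mex{0,0} = 1
G(14) = mex{1,1} = 0
G(n+2) = G(n) holds for n = 0,…,4 (a full window of length max(S) = 5), so the sequence is purely periodic with period 2.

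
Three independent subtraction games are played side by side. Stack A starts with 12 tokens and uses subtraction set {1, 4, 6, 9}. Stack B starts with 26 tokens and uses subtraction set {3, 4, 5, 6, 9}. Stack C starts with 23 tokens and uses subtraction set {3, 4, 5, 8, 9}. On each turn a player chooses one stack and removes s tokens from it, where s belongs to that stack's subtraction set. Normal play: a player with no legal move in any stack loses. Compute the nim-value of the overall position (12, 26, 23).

3

Stack A, S = {1, 4, 6, 9}:
G(0) = 0
G(1) = mex{0} = 1
G(2) = mex{1} = 0
G(3) = mex{0} = 1
G(4) = mex{1,0} = 2
G(5) = mex{2,1} = 0
G(6) = mex{0,0,0} = 1
G(7) = mex{1,1,1} = 0
G(8) = mex{0,2,0} = 1
G(9) = mex{1,0,1,0} = 2
G(10) = mex{2,1,2,1} = 0
G(11) = mex{0,0,0,0} = 1
G(12) = mex{1,1,1,1} = 0
G_A(12) = 0.
Stack B, S = {3, 4, 5, 6, 9}:
n :  0  1  2  3  4  5  6  7  8  9 10 11 12 13 14 15 16 17 18 19 20 21 22 23 24 25 26
G :  0  0  0  1  1  1  2  2  2  3  3  3  0  0  0  1  1  1  2  2  2  3  3  3  0  0  0
G_B(26) = 0.
Stack C, S = {3, 4, 5, 8, 9}:
G(0) = 0
G(1) = mex{} = 0
G(2) = mex{} = 0
G(3) = mex{0} = 1
G(4) = mex{0,0} = 1
G(5) = mex{0,0,0} = 1
G(6) = mex{1,0,0} = 2
G(7) = mex{1,1,0} = 2
G(8) = mex{1,1,1,0} = 2
G(9) = mex{2,1,1,0,0} = 3
G(10) = mex{2,2,1,0,0} = 3
G(11) = mex{2,2,2,1,0} = 3
G(12) = mex{3,2,2,1,1} = 0
G(13) = mex{3,3,2,1,1} = 0
G(14) = mex{3,3,3,2,1} = 0
G(15) = mex{0,3,3,2,2} = 1
G(16) = mex{0,0,3,2,2} = 1
G(17) = mex{0,0,0,3,2} = 1
G(18) = mex{1,0,0,3,3} = 2
G(19) = mex{1,1,0,3,3} = 2
G(20) = mex{1,1,1,0,3} = 2
G(21) = mex{2,1,1,0,0} = 3
G(22) = mex{2,2,1,0,0} = 3
G(23) = mex{2,2,2,1,0} = 3
G_C(23) = 3.
Combined Grundy value = 0 ⊕ 0 ⊕ 3 = 3.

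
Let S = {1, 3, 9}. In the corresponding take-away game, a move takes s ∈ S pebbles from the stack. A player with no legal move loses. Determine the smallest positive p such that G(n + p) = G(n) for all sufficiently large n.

G(0) = 0
G(1) = mex{0} = 1
G(2) = mex{1} = 0
G(3) = mex{0,0} = 1
G(4) = mex{1,1} = 0
G(5) = mex{0,0} = 1
G(6) = mex{1,1} = 0
G(7) = mex{0,0} = 1
G(8) = mex{1,1} = 0
G(9) = mex{0,0,0} = 1
G(10) = mex{1,1,1} = 0
G(11) = mex{0,0,0} = 1
G(12) = mex{1,1,1} = 0
G(13) = mex{0,0,0} = 1
G(14) = mex{1,1,1} = 0
G(n+2) = G(n) holds for n = 0,…,8 (a full window of length max(S) = 9), so the sequence is purely periodic with period 2.

2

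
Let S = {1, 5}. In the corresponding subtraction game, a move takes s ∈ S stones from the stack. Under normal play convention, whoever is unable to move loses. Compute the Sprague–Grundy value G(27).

G(0) = 0
G(1) = mex{0} = 1
G(2) = mex{1} = 0
G(3) = mex{0} = 1
G(4) = mex{1} = 0
G(5) = mex{0,0} = 1
G(6) = mex{1,1} = 0
G(7) = mex{0,0} = 1
G(8) = mex{1,1} = 0
G(9) = mex{0,0} = 1
G(10) = mex{1,1} = 0
G(11) = mex{0,0} = 1
G(12) = mex{1,1} = 0
G(13) = mex{0,0} = 1
G(14) = mex{1,1} = 0
G(15) = mex{0,0} = 1
G(16) = mex{1,1} = 0
G(17) = mex{0,0} = 1
G(18) = mex{1,1} = 0
G(19) = mex{0,0} = 1
G(20) = mex{1,1} = 0
G(21) = mex{0,0} = 1
G(22) = mex{1,1} = 0
G(23) = mex{0,0} = 1
G(24) = mex{1,1} = 0
G(25) = mex{0,0} = 1
G(26) = mex{1,1} = 0
G(27) = mex{0,0} = 1

1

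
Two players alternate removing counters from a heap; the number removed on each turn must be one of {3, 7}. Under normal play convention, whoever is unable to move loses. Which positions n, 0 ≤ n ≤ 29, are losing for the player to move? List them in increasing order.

n :  0  1  2  3  4  5  6  7  8  9 10 11 12 13 14 15 16 17 18 19 20 21 22 23 24 25 26 27 28 29
G :  0  0  0  1  1  1  0  2  2  1  0  0  0  1  1  1  0  2  2  1  0  0  0  1  1  1  0  2  2  1
P-positions are exactly the n with G(n) = 0.

0, 1, 2, 6, 10, 11, 12, 16, 20, 21, 22, 26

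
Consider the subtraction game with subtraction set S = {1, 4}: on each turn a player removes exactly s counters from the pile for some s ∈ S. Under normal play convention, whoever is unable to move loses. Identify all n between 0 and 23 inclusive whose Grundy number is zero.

0, 2, 5, 7, 10, 12, 15, 17, 20, 22

n :  0  1  2  3  4  5  6  7  8  9 10 11 12 13 14 15 16 17 18 19 20 21 22 23
G :  0  1  0  1  2  0  1  0  1  2  0  1  0  1  2  0  1  0  1  2  0  1  0  1
P-positions are exactly the n with G(n) = 0.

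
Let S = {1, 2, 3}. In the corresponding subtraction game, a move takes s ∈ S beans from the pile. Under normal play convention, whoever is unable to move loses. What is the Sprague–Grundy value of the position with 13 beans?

1

G(0) = 0
G(1) = mex{0} = 1
G(2) = mex{1,0} = 2
G(3) = mex{2,1,0} = 3
G(4) = mex{3,2,1} = 0
G(5) = mex{0,3,2} = 1
G(6) = mex{1,0,3} = 2
G(7) = mex{2,1,0} = 3
G(8) = mex{3,2,1} = 0
G(9) = mex{0,3,2} = 1
G(10) = mex{1,0,3} = 2
G(11) = mex{2,1,0} = 3
G(12) = mex{3,2,1} = 0
G(13) = mex{0,3,2} = 1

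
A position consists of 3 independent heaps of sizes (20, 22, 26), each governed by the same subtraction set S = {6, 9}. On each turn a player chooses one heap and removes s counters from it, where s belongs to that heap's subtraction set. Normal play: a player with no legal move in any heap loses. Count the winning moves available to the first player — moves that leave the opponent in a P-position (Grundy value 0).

All heaps use S = {6, 9}:
n :  0  1  2  3  4  5  6  7  8  9 10 11 12 13 14 15 16 17 18 19 20 21 22 23 24 25 26
G :  0  0  0  0  0  0  1  1  1  1  1  1  2  2  2  0  0  0  0  0  0  1  1  1  1  1  1
Heap A: G(20) = 0.
Heap B: G(22) = 1.
Heap C: G(26) = 1.
Combined Grundy value = 0 ⊕ 1 ⊕ 1 = 0.
A winning move leaves total XOR = 0, i.e. changes one component's Grundy value g to g ⊕ X where X is the current total.
Heap A: target g' = 0⊕0 = 0, but every legal move changes the Grundy value (mex property), so 0 moves.
Heap B: target g' = 1⊕0 = 1, but every legal move changes the Grundy value (mex property), so 0 moves.
Heap C: target g' = 1⊕0 = 1, but every legal move changes the Grundy value (mex property), so 0 moves.

0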